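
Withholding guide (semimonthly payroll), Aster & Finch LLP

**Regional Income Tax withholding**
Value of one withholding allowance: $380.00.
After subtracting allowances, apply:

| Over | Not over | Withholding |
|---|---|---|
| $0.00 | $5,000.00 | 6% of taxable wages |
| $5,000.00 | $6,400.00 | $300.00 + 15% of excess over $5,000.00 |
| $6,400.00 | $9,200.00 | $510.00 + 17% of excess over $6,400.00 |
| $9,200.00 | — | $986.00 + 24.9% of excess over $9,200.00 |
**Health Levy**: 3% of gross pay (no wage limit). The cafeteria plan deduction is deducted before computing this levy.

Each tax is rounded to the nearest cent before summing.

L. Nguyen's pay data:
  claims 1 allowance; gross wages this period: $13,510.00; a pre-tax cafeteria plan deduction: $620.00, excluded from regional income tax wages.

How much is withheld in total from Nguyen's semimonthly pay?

Regional Income Tax: taxable = $13,510.00 − $620.00 − 1×$380.00 = $12,510.00
  $986.00 + 24.9% × ($12,510.00 − $9,200.00) = $986.00 + 24.9% × $3,310.00 = $1,810.19
Health Levy: 3% × $12,890.00 = $386.70
Total: $1,810.19 + $386.70 = $2,196.89

$2,196.89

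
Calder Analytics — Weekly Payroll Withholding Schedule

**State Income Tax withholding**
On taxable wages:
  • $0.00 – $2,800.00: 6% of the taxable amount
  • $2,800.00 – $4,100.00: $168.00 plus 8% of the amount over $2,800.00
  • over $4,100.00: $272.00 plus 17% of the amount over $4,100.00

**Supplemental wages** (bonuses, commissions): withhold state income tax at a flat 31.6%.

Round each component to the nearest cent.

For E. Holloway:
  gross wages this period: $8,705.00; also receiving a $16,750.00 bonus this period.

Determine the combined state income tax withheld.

$6,347.85

State Income Tax: taxable = $8,705.00
  $272.00 + 17% × ($8,705.00 − $4,100.00) = $272.00 + 17% × $4,605.00 = $1,054.85
Supplemental (31.6% flat on bonus): 31.6% × $16,750.00 = $5,293.00
Total state income tax: $1,054.85 + $5,293.00 = $6,347.85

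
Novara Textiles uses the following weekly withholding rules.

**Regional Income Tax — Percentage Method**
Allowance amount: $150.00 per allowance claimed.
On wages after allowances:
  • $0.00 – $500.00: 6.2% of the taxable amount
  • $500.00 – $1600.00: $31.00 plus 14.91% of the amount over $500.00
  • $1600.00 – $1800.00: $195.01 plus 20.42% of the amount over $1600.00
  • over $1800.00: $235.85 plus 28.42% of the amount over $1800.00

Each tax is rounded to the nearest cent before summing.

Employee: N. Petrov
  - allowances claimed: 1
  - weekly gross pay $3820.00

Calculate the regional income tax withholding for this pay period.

Regional Income Tax: taxable = $3820.00 − 1×$150.00 = $3670.00
  $235.85 + 28.42% × ($3670.00 − $1800.00) = $235.85 + 28.42% × $1870.00 = $767.30

$767.30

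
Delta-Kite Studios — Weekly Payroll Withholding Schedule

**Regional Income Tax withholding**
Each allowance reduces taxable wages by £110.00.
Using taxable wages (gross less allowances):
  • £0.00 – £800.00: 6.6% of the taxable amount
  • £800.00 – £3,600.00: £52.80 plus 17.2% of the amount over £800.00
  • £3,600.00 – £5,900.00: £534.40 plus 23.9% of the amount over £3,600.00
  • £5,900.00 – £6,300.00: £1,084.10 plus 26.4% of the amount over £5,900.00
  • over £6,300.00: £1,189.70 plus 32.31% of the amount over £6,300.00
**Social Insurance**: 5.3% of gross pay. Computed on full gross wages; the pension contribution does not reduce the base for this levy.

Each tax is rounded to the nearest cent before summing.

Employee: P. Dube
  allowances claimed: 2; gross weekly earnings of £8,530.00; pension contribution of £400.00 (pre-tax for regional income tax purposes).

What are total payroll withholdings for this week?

Regional Income Tax: taxable = £8,530.00 − £400.00 − 2×£110.00 = £7,910.00
  £1,189.70 + 32.31% × (£7,910.00 − £6,300.00) = £1,189.70 + 32.31% × £1,610.00 = £1,709.89
Social Insurance: 5.3% × £8,530.00 = £452.09
Total: £1,709.89 + £452.09 = £2,161.98

£2,161.98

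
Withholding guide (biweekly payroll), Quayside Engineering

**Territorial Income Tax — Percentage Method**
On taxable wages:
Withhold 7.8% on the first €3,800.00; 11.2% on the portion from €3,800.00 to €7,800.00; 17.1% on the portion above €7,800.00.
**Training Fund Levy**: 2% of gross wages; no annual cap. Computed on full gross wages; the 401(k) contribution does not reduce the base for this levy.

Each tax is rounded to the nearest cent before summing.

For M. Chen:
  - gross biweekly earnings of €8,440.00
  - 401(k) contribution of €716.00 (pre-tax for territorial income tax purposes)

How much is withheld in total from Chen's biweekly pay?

Territorial Income Tax: taxable = €8,440.00 − €716.00 = €7,724.00
  €296.40 + 11.2% × (€7,724.00 − €3,800.00) = €296.40 + 11.2% × €3,924.00 = €735.89
Training Fund Levy: 2% × €8,440.00 = €168.80
Total: €735.89 + €168.80 = €904.69

€904.69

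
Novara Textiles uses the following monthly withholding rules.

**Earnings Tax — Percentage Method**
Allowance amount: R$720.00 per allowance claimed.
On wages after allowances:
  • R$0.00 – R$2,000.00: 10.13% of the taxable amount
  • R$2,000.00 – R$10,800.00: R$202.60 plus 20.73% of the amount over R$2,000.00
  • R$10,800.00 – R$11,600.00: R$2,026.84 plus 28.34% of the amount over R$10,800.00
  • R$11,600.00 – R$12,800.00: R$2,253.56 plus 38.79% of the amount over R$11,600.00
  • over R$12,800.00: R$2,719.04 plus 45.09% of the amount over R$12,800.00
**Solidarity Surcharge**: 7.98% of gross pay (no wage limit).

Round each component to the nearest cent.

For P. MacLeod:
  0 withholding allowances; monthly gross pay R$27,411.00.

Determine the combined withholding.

Earnings Tax: taxable = R$27,411.00
  R$2,719.04 + 45.09% × (R$27,411.00 − R$12,800.00) = R$2,719.04 + 45.09% × R$14,611.00 = R$9,307.14
Solidarity Surcharge: 7.98% × R$27,411.00 = R$2,187.40
Total: R$9,307.14 + R$2,187.40 = R$11,494.54

R$11,494.54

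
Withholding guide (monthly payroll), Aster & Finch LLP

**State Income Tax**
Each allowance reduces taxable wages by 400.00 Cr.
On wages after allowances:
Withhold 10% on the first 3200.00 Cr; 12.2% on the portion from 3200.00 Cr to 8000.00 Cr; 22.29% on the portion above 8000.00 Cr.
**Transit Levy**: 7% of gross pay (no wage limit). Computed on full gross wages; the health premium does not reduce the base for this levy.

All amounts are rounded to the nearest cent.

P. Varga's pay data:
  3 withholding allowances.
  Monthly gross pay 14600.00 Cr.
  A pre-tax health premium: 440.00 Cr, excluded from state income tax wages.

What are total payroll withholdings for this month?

3033.18 Cr

State Income Tax: taxable = 14600.00 Cr − 440.00 Cr − 3×400.00 Cr = 12960.00 Cr
  905.60 Cr + 22.29% × (12960.00 Cr − 8000.00 Cr) = 905.60 Cr + 22.29% × 4960.00 Cr = 2011.18 Cr
Transit Levy: 7% × 14600.00 Cr = 1022.00 Cr
Total: 2011.18 Cr + 1022.00 Cr = 3033.18 Cr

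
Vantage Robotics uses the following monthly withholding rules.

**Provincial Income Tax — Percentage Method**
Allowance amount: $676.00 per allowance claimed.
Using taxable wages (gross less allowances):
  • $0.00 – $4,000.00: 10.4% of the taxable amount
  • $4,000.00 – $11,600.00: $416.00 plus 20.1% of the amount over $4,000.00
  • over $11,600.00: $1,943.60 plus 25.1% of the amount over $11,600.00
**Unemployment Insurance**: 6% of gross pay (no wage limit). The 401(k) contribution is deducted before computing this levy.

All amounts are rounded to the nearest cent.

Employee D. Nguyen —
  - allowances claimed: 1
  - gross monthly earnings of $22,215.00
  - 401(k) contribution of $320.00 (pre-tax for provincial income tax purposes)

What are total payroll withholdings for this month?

Provincial Income Tax: taxable = $22,215.00 − $320.00 − 1×$676.00 = $21,219.00
  $1,943.60 + 25.1% × ($21,219.00 − $11,600.00) = $1,943.60 + 25.1% × $9,619.00 = $4,357.97
Unemployment Insurance: 6% × $21,895.00 = $1,313.70
Total: $4,357.97 + $1,313.70 = $5,671.67

$5,671.67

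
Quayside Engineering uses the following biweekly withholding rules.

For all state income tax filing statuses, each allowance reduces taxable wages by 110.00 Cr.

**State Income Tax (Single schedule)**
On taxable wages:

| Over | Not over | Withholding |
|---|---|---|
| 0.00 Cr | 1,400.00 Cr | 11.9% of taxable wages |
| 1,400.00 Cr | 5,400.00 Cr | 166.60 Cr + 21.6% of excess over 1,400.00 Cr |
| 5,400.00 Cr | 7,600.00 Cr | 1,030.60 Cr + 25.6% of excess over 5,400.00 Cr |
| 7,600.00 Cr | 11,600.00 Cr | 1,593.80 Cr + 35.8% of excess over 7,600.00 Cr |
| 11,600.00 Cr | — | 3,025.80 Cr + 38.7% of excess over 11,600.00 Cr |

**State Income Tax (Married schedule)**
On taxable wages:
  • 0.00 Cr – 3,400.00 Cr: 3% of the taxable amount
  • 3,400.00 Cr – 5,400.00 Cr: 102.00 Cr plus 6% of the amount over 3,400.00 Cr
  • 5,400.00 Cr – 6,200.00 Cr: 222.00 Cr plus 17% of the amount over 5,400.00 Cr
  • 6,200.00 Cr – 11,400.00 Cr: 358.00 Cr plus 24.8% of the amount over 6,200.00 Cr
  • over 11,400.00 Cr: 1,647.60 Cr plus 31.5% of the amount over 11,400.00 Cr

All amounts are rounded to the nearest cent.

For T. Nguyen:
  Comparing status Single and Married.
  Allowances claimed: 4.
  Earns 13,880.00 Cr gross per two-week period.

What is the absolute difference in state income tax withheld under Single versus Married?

1,447.68 Cr

State Income Tax (Single): taxable = 13,880.00 Cr − 4×110.00 Cr = 13,440.00 Cr
  3,025.80 Cr + 38.7% × (13,440.00 Cr − 11,600.00 Cr) = 3,025.80 Cr + 38.7% × 1,840.00 Cr = 3,737.88 Cr
State Income Tax (Married): taxable = 13,880.00 Cr − 4×110.00 Cr = 13,440.00 Cr
  1,647.60 Cr + 31.5% × (13,440.00 Cr − 11,400.00 Cr) = 1,647.60 Cr + 31.5% × 2,040.00 Cr = 2,290.20 Cr
Difference: |3,737.88 Cr − 2,290.20 Cr| = 1,447.68 Cr (higher under Single)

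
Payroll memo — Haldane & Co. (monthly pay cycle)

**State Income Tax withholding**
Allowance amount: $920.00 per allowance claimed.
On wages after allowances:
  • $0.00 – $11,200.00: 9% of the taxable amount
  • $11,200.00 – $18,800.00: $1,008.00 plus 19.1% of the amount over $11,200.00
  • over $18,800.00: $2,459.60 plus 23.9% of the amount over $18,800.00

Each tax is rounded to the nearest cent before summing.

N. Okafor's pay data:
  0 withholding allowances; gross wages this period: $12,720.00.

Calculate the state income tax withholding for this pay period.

State Income Tax: taxable = $12,720.00
  $1,008.00 + 19.1% × ($12,720.00 − $11,200.00) = $1,008.00 + 19.1% × $1,520.00 = $1,298.32

$1,298.32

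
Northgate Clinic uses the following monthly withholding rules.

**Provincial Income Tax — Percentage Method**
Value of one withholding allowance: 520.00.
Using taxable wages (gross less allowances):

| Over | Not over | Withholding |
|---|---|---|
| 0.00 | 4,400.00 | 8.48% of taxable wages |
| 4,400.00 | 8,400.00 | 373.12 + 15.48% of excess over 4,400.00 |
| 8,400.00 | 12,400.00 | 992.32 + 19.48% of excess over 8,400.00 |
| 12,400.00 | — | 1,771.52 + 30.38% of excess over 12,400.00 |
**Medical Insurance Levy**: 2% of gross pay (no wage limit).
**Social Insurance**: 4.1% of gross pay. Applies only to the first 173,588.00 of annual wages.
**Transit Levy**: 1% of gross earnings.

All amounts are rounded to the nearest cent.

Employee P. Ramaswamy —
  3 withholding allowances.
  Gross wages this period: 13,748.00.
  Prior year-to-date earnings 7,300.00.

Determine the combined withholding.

Provincial Income Tax: taxable = 13,748.00 − 3×520.00 = 12,188.00
  992.32 + 19.48% × (12,188.00 − 8,400.00) = 992.32 + 19.48% × 3,788.00 = 1,730.22
Medical Insurance Levy: 2% × 13,748.00 = 274.96
Social Insurance: 4.1% × 13,748.00 = 563.67
Transit Levy: 1% × 13,748.00 = 137.48
Total: 1,730.22 + 274.96 + 563.67 + 137.48 = 2,706.33

2,706.33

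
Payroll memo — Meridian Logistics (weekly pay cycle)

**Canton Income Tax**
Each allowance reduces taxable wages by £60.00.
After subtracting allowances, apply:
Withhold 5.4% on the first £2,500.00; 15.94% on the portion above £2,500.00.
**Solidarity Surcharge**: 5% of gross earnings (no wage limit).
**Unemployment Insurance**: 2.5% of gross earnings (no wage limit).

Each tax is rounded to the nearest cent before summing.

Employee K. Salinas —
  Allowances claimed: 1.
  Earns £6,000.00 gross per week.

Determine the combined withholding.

£1,133.34

Canton Income Tax: taxable = £6,000.00 − 1×£60.00 = £5,940.00
  £135.00 + 15.94% × (£5,940.00 − £2,500.00) = £135.00 + 15.94% × £3,440.00 = £683.34
Solidarity Surcharge: 5% × £6,000.00 = £300.00
Unemployment Insurance: 2.5% × £6,000.00 = £150.00
Total: £683.34 + £300.00 + £150.00 = £1,133.34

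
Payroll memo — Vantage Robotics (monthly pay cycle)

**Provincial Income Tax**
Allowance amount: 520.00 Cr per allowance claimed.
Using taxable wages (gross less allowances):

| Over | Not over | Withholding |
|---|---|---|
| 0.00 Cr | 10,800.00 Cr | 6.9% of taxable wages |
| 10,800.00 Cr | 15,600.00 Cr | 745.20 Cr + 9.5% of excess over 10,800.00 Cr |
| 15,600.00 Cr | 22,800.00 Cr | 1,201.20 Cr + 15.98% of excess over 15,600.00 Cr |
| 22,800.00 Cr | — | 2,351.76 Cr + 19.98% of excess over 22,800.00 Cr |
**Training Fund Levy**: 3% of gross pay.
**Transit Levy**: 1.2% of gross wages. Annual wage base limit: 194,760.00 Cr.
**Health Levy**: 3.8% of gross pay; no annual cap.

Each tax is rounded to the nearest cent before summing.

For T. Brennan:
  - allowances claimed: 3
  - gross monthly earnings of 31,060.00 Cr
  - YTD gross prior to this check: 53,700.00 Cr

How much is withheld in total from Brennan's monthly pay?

6,175.22 Cr

Provincial Income Tax: taxable = 31,060.00 Cr − 3×520.00 Cr = 29,500.00 Cr
  2,351.76 Cr + 19.98% × (29,500.00 Cr − 22,800.00 Cr) = 2,351.76 Cr + 19.98% × 6,700.00 Cr = 3,690.42 Cr
Training Fund Levy: 3% × 31,060.00 Cr = 931.80 Cr
Transit Levy: 1.2% × 31,060.00 Cr = 372.72 Cr
Health Levy: 3.8% × 31,060.00 Cr = 1,180.28 Cr
Total: 3,690.42 Cr + 931.80 Cr + 372.72 Cr + 1,180.28 Cr = 6,175.22 Cr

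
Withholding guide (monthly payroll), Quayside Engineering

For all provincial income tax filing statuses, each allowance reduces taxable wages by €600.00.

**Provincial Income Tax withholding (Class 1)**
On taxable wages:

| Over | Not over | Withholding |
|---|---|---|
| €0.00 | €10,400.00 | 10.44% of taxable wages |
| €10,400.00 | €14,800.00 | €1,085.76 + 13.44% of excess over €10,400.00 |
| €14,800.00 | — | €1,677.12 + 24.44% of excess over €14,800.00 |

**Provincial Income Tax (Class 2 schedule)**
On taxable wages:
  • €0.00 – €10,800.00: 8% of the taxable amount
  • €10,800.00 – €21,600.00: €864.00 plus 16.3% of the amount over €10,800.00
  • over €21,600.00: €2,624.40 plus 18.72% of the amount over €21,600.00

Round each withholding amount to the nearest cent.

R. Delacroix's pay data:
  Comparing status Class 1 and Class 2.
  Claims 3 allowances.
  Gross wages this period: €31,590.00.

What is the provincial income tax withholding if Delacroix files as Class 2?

Provincial Income Tax (Class 2): taxable = €31,590.00 − 3×€600.00 = €29,790.00
  €2,624.40 + 18.72% × (€29,790.00 − €21,600.00) = €2,624.40 + 18.72% × €8,190.00 = €4,157.57

€4,157.57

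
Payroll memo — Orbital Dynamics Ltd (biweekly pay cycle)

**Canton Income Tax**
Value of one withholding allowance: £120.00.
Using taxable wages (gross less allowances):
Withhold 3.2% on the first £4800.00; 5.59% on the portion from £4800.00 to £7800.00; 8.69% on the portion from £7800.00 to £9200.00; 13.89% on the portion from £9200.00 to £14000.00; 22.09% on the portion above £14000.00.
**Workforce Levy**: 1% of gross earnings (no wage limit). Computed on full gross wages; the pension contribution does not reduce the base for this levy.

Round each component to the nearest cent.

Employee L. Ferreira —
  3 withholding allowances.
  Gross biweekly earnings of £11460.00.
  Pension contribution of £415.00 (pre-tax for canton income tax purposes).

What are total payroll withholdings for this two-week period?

Canton Income Tax: taxable = £11460.00 − £415.00 − 3×£120.00 = £10685.00
  £442.96 + 13.89% × (£10685.00 − £9200.00) = £442.96 + 13.89% × £1485.00 = £649.23
Workforce Levy: 1% × £11460.00 = £114.60
Total: £649.23 + £114.60 = £763.83

£763.83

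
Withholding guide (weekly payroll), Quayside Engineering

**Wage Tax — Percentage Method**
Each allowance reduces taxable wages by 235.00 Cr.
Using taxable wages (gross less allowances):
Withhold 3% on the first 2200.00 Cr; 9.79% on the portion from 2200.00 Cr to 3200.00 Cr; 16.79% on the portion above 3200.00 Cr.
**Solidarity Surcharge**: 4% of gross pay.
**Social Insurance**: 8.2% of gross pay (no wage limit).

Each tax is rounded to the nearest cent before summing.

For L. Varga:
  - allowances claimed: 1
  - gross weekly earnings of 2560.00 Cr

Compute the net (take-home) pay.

Wage Tax: taxable = 2560.00 Cr − 1×235.00 Cr = 2325.00 Cr
  66.00 Cr + 9.79% × (2325.00 Cr − 2200.00 Cr) = 66.00 Cr + 9.79% × 125.00 Cr = 78.24 Cr
Solidarity Surcharge: 4% × 2560.00 Cr = 102.40 Cr
Social Insurance: 8.2% × 2560.00 Cr = 209.92 Cr
Total withheld: 78.24 Cr + 102.40 Cr + 209.92 Cr = 390.56 Cr
Net pay: 2560.00 Cr − 390.56 Cr = 2169.44 Cr

2169.44 Cr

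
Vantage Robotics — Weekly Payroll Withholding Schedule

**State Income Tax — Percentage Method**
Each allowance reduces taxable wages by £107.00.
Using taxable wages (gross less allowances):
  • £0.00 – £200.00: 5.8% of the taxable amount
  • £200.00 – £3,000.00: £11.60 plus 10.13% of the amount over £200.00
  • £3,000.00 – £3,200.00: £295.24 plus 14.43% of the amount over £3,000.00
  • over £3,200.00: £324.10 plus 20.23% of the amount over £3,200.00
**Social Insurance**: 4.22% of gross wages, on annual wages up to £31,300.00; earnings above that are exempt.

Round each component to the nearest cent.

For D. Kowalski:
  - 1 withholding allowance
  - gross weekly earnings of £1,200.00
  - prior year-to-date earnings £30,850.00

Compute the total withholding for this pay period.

£121.05

State Income Tax: taxable = £1,200.00 − 1×£107.00 = £1,093.00
  £11.60 + 10.13% × (£1,093.00 − £200.00) = £11.60 + 10.13% × £893.00 = £102.06
Social Insurance: cap £31,300.00 − YTD £30,850.00 = £450.00 subject; 4.22% × £450.00 = £18.99
Total: £102.06 + £18.99 = £121.05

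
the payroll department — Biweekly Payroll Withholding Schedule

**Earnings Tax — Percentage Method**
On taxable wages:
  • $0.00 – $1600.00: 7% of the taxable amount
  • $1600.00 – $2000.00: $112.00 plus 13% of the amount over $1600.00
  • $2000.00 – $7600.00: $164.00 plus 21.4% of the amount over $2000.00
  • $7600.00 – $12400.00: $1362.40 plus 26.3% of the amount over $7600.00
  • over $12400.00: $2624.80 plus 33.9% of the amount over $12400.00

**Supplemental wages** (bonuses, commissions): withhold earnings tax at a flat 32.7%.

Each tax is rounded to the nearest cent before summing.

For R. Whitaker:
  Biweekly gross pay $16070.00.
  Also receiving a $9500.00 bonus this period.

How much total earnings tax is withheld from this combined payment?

$6975.43

Earnings Tax: taxable = $16070.00
  $2624.80 + 33.9% × ($16070.00 − $12400.00) = $2624.80 + 33.9% × $3670.00 = $3868.93
Supplemental (32.7% flat on bonus): 32.7% × $9500.00 = $3106.50
Total earnings tax: $3868.93 + $3106.50 = $6975.43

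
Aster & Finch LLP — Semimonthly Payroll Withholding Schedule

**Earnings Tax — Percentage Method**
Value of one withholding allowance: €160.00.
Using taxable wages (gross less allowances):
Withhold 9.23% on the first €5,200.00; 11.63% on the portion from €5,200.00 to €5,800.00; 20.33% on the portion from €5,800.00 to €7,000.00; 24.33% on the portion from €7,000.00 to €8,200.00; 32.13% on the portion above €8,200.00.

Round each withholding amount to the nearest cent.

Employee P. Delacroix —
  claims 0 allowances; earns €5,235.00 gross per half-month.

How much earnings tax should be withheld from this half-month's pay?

Earnings Tax: taxable = €5,235.00
  €479.96 + 11.63% × (€5,235.00 − €5,200.00) = €479.96 + 11.63% × €35.00 = €484.03

€484.03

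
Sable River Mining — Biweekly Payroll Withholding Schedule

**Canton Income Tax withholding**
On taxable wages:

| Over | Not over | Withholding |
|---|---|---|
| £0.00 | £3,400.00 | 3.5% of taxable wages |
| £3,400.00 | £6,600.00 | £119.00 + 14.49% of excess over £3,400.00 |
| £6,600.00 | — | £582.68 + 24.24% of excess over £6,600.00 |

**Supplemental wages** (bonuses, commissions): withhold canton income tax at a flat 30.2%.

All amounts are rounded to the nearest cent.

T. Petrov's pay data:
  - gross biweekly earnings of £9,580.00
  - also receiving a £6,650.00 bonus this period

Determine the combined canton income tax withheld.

Canton Income Tax: taxable = £9,580.00
  £582.68 + 24.24% × (£9,580.00 − £6,600.00) = £582.68 + 24.24% × £2,980.00 = £1,305.03
Supplemental (30.2% flat on bonus): 30.2% × £6,650.00 = £2,008.30
Total canton income tax: £1,305.03 + £2,008.30 = £3,313.33

£3,313.33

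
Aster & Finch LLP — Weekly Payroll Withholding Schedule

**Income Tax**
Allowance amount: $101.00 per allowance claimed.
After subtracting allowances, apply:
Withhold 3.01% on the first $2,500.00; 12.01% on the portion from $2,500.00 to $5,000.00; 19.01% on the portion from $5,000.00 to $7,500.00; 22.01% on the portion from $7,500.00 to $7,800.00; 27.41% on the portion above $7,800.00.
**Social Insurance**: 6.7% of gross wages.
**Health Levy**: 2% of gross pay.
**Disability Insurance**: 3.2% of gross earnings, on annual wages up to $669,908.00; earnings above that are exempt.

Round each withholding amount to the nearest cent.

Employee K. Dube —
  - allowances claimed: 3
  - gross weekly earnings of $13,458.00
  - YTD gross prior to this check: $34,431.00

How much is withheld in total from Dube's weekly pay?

Income Tax: taxable = $13,458.00 − 3×$101.00 = $13,155.00
  $916.78 + 27.41% × ($13,155.00 − $7,800.00) = $916.78 + 27.41% × $5,355.00 = $2,384.59
Social Insurance: 6.7% × $13,458.00 = $901.69
Health Levy: 2% × $13,458.00 = $269.16
Disability Insurance: 3.2% × $13,458.00 = $430.66
Total: $2,384.59 + $901.69 + $269.16 + $430.66 = $3,986.10

$3,986.10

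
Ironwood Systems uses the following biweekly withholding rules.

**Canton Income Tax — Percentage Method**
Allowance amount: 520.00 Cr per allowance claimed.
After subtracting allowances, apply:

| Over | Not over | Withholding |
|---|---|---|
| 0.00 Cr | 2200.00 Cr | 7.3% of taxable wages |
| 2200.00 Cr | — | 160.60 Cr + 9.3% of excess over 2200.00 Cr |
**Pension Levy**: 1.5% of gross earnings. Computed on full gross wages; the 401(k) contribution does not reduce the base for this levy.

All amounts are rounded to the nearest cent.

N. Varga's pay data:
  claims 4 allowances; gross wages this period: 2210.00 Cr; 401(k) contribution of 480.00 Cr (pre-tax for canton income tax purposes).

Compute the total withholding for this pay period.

33.15 Cr

Canton Income Tax: taxable = 2210.00 Cr − 480.00 Cr − 4×520.00 Cr = -350.00 Cr
  Taxable ≤ 0 → 0.00 Cr
Pension Levy: 1.5% × 2210.00 Cr = 33.15 Cr
Total: 0.00 Cr + 33.15 Cr = 33.15 Cr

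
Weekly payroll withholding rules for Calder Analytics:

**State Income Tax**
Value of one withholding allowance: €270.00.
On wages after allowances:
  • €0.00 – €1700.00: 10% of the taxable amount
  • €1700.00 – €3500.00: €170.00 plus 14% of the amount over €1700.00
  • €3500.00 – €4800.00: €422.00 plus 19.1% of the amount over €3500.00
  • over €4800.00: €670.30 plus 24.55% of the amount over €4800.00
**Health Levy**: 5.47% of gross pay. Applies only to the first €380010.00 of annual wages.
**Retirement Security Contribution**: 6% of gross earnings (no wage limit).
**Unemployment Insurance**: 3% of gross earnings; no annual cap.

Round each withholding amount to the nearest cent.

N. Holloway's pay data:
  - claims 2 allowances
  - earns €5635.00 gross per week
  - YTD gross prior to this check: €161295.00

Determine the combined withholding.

State Income Tax: taxable = €5635.00 − 2×€270.00 = €5095.00
  €670.30 + 24.55% × (€5095.00 − €4800.00) = €670.30 + 24.55% × €295.00 = €742.72
Health Levy: 5.47% × €5635.00 = €308.23
Retirement Security Contribution: 6% × €5635.00 = €338.10
Unemployment Insurance: 3% × €5635.00 = €169.05
Total: €742.72 + €308.23 + €338.10 + €169.05 = €1558.10

€1558.10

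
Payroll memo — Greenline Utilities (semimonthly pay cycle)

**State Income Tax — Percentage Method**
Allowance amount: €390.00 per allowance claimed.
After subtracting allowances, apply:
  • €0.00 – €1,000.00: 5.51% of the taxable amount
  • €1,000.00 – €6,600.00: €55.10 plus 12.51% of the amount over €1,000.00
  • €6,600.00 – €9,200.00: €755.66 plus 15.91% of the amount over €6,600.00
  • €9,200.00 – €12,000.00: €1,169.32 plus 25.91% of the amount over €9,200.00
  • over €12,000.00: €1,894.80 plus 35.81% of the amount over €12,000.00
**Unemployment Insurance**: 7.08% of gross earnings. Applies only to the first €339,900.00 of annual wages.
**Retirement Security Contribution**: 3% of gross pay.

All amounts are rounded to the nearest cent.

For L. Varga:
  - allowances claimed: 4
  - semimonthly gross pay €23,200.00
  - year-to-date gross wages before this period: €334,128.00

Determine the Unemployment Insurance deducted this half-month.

€408.66

Unemployment Insurance: cap €339,900.00 − YTD €334,128.00 = €5,772.00 subject; 7.08% × €5,772.00 = €408.66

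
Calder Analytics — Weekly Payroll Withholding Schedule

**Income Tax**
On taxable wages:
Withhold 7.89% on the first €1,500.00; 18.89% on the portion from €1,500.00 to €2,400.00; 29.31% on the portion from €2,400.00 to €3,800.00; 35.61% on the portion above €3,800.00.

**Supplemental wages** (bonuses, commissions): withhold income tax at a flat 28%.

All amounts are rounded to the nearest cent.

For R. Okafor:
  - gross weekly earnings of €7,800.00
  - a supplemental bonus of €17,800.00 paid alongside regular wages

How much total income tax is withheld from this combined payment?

€7,107.10

Income Tax: taxable = €7,800.00
  €698.70 + 35.61% × (€7,800.00 − €3,800.00) = €698.70 + 35.61% × €4,000.00 = €2,123.10
Supplemental (28% flat on bonus): 28% × €17,800.00 = €4,984.00
Total income tax: €2,123.10 + €4,984.00 = €7,107.10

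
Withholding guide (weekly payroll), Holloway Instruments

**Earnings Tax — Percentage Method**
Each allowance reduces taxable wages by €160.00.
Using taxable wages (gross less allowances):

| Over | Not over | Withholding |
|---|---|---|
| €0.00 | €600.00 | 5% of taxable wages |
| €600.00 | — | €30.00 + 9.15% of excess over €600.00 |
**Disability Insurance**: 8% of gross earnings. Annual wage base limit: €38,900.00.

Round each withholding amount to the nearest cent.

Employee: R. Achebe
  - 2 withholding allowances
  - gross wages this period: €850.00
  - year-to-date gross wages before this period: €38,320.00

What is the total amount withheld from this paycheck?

€72.90

Earnings Tax: taxable = €850.00 − 2×€160.00 = €530.00
  5% × €530.00 = €26.50
Disability Insurance: cap €38,900.00 − YTD €38,320.00 = €580.00 subject; 8% × €580.00 = €46.40
Total: €26.50 + €46.40 = €72.90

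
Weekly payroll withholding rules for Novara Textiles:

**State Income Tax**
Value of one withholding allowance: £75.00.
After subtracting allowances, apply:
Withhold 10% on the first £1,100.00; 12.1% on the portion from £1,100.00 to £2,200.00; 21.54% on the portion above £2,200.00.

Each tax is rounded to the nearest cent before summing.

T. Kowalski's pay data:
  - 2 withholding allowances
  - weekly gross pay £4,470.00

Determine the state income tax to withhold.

State Income Tax: taxable = £4,470.00 − 2×£75.00 = £4,320.00
  £243.10 + 21.54% × (£4,320.00 − £2,200.00) = £243.10 + 21.54% × £2,120.00 = £699.75

£699.75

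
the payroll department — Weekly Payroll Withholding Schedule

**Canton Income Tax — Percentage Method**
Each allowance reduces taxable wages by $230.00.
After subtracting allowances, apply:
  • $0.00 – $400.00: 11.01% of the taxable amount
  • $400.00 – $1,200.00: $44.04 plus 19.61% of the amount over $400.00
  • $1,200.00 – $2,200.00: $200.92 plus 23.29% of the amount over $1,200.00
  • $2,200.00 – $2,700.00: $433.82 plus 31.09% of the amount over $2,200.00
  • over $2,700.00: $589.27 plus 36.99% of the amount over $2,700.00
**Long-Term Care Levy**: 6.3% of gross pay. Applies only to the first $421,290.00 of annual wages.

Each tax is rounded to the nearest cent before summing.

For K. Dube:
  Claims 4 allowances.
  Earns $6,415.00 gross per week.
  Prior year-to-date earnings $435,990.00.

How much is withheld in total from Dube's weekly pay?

$1,623.14

Canton Income Tax: taxable = $6,415.00 − 4×$230.00 = $5,495.00
  $589.27 + 36.99% × ($5,495.00 − $2,700.00) = $589.27 + 36.99% × $2,795.00 = $1,623.14
Long-Term Care Levy: YTD $435,990.00 ≥ cap $421,290.00 → $0.00
Total: $1,623.14 + $0.00 = $1,623.14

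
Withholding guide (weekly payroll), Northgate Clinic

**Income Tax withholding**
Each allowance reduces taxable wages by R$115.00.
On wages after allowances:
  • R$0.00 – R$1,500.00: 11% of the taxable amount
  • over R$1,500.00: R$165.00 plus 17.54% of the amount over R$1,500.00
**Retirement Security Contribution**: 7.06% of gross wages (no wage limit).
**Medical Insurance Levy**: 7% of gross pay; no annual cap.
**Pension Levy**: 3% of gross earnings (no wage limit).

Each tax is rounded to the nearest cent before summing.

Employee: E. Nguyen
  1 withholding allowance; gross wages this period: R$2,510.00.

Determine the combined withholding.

Income Tax: taxable = R$2,510.00 − 1×R$115.00 = R$2,395.00
  R$165.00 + 17.54% × (R$2,395.00 − R$1,500.00) = R$165.00 + 17.54% × R$895.00 = R$321.98
Retirement Security Contribution: 7.06% × R$2,510.00 = R$177.21
Medical Insurance Levy: 7% × R$2,510.00 = R$175.70
Pension Levy: 3% × R$2,510.00 = R$75.30
Total: R$321.98 + R$177.21 + R$175.70 + R$75.30 = R$750.19

R$750.19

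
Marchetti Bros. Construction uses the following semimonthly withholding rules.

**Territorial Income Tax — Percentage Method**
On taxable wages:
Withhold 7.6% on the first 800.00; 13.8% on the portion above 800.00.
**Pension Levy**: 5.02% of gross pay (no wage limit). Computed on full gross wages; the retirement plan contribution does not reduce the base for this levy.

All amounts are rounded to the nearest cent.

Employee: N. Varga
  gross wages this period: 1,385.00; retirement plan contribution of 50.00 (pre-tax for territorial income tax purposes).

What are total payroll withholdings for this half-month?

Territorial Income Tax: taxable = 1,385.00 − 50.00 = 1,335.00
  60.80 + 13.8% × (1,335.00 − 800.00) = 60.80 + 13.8% × 535.00 = 134.63
Pension Levy: 5.02% × 1,385.00 = 69.53
Total: 134.63 + 69.53 = 204.16

204.16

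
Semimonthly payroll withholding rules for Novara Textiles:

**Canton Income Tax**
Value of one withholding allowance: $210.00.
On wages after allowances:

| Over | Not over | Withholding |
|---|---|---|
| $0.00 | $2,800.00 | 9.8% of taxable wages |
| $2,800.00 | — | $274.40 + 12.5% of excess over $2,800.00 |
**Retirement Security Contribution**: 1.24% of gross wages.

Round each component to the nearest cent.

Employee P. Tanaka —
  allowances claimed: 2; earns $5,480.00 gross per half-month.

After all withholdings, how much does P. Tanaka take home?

Canton Income Tax: taxable = $5,480.00 − 2×$210.00 = $5,060.00
  $274.40 + 12.5% × ($5,060.00 − $2,800.00) = $274.40 + 12.5% × $2,260.00 = $556.90
Retirement Security Contribution: 1.24% × $5,480.00 = $67.95
Total withheld: $556.90 + $67.95 = $624.85
Net pay: $5,480.00 − $624.85 = $4,855.15

$4,855.15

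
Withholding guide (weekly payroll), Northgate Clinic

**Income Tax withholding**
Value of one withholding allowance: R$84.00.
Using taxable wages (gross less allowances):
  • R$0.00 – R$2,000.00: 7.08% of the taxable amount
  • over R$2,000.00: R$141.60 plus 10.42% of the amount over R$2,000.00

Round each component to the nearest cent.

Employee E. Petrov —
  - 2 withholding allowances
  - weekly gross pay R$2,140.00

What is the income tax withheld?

Income Tax: taxable = R$2,140.00 − 2×R$84.00 = R$1,972.00
  7.08% × R$1,972.00 = R$139.62

R$139.62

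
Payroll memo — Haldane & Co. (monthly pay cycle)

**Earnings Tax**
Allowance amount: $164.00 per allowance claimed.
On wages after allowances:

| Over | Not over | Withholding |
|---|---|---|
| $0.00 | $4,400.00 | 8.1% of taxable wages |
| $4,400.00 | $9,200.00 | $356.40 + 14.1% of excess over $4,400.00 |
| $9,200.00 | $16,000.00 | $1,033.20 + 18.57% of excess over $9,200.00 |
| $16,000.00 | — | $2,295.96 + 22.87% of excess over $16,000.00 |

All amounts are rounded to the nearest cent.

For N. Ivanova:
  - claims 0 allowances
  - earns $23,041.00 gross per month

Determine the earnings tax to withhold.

$3,906.24

Earnings Tax: taxable = $23,041.00
  $2,295.96 + 22.87% × ($23,041.00 − $16,000.00) = $2,295.96 + 22.87% × $7,041.00 = $3,906.24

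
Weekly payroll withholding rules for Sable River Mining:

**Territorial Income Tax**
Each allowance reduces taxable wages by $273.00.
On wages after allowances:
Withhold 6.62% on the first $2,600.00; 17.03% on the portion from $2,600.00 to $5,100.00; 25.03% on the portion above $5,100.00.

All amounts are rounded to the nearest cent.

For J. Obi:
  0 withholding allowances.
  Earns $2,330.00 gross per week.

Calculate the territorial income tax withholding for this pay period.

Territorial Income Tax: taxable = $2,330.00
  6.62% × $2,330.00 = $154.25

$154.25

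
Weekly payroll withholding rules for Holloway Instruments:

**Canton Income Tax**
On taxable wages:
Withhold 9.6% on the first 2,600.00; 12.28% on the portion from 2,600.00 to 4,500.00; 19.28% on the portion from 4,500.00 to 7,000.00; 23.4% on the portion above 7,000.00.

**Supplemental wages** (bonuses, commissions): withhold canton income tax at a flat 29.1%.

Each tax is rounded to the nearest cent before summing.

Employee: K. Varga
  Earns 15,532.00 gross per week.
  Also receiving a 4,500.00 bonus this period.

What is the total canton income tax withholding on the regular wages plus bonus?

Canton Income Tax: taxable = 15,532.00
  964.92 + 23.4% × (15,532.00 − 7,000.00) = 964.92 + 23.4% × 8,532.00 = 2,961.41
Supplemental (29.1% flat on bonus): 29.1% × 4,500.00 = 1,309.50
Total canton income tax: 2,961.41 + 1,309.50 = 4,270.91

4,270.91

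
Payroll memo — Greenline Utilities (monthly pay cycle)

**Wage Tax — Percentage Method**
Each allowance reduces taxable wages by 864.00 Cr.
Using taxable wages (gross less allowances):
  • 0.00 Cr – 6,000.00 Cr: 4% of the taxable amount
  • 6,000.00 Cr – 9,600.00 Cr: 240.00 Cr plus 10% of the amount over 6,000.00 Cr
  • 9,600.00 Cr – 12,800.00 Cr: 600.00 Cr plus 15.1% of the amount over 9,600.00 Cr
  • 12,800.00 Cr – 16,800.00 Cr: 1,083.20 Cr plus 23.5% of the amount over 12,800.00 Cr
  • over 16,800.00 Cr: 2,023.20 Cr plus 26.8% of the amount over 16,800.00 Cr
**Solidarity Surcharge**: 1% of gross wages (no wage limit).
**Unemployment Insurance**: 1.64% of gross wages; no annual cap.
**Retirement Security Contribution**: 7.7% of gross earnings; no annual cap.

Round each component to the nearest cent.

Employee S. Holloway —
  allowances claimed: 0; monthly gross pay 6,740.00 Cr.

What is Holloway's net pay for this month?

Wage Tax: taxable = 6,740.00 Cr
  240.00 Cr + 10% × (6,740.00 Cr − 6,000.00 Cr) = 240.00 Cr + 10% × 740.00 Cr = 314.00 Cr
Solidarity Surcharge: 1% × 6,740.00 Cr = 67.40 Cr
Unemployment Insurance: 1.64% × 6,740.00 Cr = 110.54 Cr
Retirement Security Contribution: 7.7% × 6,740.00 Cr = 518.98 Cr
Total withheld: 314.00 Cr + 67.40 Cr + 110.54 Cr + 518.98 Cr = 1,010.92 Cr
Net pay: 6,740.00 Cr − 1,010.92 Cr = 5,729.08 Cr

5,729.08 Cr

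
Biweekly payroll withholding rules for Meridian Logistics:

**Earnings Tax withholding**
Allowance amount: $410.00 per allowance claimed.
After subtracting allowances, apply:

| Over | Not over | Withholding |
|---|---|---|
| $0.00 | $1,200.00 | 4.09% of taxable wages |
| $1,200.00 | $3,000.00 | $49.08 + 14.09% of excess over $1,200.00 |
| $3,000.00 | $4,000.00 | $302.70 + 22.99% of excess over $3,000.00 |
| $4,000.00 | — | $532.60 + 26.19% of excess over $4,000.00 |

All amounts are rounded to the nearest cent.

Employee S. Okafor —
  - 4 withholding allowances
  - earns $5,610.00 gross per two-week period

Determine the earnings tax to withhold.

$525.70

Earnings Tax: taxable = $5,610.00 − 4×$410.00 = $3,970.00
  $302.70 + 22.99% × ($3,970.00 − $3,000.00) = $302.70 + 22.99% × $970.00 = $525.70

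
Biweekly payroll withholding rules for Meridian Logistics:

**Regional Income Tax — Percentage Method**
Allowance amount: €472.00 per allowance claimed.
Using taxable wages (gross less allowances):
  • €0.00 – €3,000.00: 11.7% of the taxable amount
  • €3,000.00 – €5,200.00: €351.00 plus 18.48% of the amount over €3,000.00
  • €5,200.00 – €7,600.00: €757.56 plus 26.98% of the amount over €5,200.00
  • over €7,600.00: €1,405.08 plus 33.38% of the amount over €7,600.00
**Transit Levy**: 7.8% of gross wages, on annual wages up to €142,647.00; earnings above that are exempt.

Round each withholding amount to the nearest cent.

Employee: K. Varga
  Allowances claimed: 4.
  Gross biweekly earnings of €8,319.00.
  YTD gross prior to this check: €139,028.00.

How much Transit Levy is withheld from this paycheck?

Transit Levy: cap €142,647.00 − YTD €139,028.00 = €3,619.00 subject; 7.8% × €3,619.00 = €282.28

€282.28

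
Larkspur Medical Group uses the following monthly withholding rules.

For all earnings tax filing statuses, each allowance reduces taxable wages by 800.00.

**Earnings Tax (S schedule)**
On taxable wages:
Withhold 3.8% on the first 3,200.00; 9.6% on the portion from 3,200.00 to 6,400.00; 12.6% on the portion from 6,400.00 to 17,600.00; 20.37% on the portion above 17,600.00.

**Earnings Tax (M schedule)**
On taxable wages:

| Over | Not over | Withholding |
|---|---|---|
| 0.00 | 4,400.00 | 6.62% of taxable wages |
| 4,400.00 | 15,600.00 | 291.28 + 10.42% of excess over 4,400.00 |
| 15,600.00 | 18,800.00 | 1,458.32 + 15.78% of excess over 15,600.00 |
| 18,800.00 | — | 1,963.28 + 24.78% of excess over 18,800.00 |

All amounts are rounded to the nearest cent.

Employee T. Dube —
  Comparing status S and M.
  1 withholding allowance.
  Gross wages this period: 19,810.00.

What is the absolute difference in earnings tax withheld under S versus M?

Earnings Tax (S): taxable = 19,810.00 − 1×800.00 = 19,010.00
  1,840.00 + 20.37% × (19,010.00 − 17,600.00) = 1,840.00 + 20.37% × 1,410.00 = 2,127.22
Earnings Tax (M): taxable = 19,810.00 − 1×800.00 = 19,010.00
  1,963.28 + 24.78% × (19,010.00 − 18,800.00) = 1,963.28 + 24.78% × 210.00 = 2,015.32
Difference: |2,127.22 − 2,015.32| = 111.90 (higher under S)

111.90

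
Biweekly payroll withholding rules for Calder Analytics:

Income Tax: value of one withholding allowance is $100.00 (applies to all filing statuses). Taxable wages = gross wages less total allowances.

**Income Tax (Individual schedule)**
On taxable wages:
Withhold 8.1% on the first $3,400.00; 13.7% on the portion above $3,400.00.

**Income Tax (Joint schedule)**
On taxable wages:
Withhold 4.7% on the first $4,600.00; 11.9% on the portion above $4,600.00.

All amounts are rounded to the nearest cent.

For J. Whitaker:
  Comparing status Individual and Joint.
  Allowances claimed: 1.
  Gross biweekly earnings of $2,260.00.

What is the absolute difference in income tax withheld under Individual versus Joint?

$73.44

Income Tax (Individual): taxable = $2,260.00 − 1×$100.00 = $2,160.00
  8.1% × $2,160.00 = $174.96
Income Tax (Joint): taxable = $2,260.00 − 1×$100.00 = $2,160.00
  4.7% × $2,160.00 = $101.52
Difference: |$174.96 − $101.52| = $73.44 (higher under Individual)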